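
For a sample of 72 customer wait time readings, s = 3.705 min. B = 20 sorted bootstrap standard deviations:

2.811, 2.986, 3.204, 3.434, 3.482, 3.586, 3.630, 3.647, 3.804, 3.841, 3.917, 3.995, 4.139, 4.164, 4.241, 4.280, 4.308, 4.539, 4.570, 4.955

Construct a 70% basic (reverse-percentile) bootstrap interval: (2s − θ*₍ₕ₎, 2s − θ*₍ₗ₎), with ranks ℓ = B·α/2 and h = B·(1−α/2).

(3.102, 4.206)

Percentile endpoints at ranks 3 and 17: θ*₍3₎ = 3.204, θ*₍17₎ = 4.308.
Basic interval reflects these around s:
  lower = 2 × 3.705 − 4.308 = 3.102
  upper = 2 × 3.705 − 3.204 = 4.206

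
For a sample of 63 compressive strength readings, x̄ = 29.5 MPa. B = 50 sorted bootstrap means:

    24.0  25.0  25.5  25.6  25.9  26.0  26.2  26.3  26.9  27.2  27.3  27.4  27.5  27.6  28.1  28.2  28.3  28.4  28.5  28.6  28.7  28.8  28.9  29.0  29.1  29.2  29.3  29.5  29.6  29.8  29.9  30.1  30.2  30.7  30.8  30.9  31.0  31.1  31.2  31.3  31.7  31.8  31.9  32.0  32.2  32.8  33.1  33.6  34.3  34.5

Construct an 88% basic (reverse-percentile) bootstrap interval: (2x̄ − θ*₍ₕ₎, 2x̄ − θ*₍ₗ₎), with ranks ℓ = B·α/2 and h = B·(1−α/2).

Percentile endpoints at ranks 3 and 47: θ*₍3₎ = 25.5, θ*₍47₎ = 33.1.
Basic interval reflects these around x̄:
  lower = 2 × 29.5 − 33.1 = 25.9
  upper = 2 × 29.5 − 25.5 = 33.5

(25.9, 33.5)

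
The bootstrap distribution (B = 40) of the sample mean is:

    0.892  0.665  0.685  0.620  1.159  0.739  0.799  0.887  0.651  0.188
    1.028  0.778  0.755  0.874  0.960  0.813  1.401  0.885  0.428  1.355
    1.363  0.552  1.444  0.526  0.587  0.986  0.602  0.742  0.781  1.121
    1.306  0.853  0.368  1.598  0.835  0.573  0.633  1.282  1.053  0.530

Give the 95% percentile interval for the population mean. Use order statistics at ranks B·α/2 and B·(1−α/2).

Sorted replicates: 0.188, 0.368, 0.428, 0.526, 0.530, 0.552, 0.573, 0.587, 0.602, 0.620, 0.633, 0.651, 0.665, 0.685, 0.739, 0.742, 0.755, 0.778, 0.781, 0.799, 0.813, 0.835, 0.853, 0.874, 0.885, 0.887, 0.892, 0.960, 0.986, 1.028, 1.053, 1.121, 1.159, 1.282, 1.306, 1.355, 1.363, 1.401, 1.444, 1.598
α = 0.05; lower rank = 40 × 0.025 = 1; upper rank = 40 × 0.975 = 39.
The 1st smallest replicate is 0.188; the 39th is 1.444.

(0.188, 1.444)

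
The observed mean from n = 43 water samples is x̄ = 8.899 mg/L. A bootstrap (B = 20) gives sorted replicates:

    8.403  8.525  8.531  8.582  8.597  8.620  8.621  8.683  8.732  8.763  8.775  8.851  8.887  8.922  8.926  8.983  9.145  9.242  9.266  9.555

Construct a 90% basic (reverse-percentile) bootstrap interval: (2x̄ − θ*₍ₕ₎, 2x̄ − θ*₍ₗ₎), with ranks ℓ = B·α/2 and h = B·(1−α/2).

(8.532, 9.395)

Percentile endpoints at ranks 1 and 19: θ*₍1₎ = 8.403, θ*₍19₎ = 9.266.
Basic interval reflects these around x̄:
  lower = 2 × 8.899 − 9.266 = 8.532
  upper = 2 × 8.899 − 8.403 = 9.395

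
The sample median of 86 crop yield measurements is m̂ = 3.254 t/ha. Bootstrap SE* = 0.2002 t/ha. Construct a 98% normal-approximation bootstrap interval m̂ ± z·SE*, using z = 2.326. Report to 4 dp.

Margin = 2.326 × 0.2002 = 0.46567
Interval: 3.254 ± 0.46567

(2.7883, 3.7197)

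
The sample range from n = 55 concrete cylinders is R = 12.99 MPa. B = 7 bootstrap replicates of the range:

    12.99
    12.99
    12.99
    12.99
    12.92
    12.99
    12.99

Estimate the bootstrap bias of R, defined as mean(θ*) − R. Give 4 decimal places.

mean(θ*) = (12.99 + 12.99 + 12.99 + 12.99 + 12.92 + 12.99 + 12.99) / 7 = 12.98000
bias = 12.98000 − 12.99

bias = −0.0100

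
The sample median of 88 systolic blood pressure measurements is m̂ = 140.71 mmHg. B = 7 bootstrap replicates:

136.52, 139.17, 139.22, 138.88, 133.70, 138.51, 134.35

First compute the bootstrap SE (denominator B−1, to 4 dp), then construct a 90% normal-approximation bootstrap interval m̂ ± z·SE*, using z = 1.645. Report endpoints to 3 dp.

Mean of replicates = 137.1929; sum of squared deviations = 33.3343; SE* = √(33.3343/6) = 2.3571
Margin = 1.645 × 2.3571 = 3.8774
Interval: 140.71 ± 3.8774

(136.833, 144.587)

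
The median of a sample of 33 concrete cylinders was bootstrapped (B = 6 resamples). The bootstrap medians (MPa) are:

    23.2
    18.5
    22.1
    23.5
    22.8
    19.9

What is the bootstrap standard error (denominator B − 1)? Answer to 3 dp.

SE* = 2.017

Bootstrap SE is the standard deviation of the 6 replicate medians.
Mean of replicates: (23.2 + 18.5 + 22.1 + 23.5 + 22.8 + 19.9) / 6 = 130.0000 / 6 = 21.6667
Sum of squared deviations: (+1.5333)² + (−3.1667)² + (+0.4333)² + (+1.8333)² + (+1.1333)² + (−1.7667)² = 20.3333
Variance = 20.3333 / 5 = 4.0667
SE* = √4.0667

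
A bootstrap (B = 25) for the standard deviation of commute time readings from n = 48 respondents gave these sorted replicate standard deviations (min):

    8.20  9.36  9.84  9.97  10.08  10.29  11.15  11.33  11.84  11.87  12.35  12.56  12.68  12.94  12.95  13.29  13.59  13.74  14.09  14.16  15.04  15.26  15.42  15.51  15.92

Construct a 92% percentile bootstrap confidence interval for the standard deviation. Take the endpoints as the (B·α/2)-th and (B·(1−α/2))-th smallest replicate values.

α = 0.08; lower rank = 25 × 0.040 = 1; upper rank = 25 × 0.960 = 24.
The 1st smallest replicate is 8.20; the 24th is 15.51.

(8.20, 15.51)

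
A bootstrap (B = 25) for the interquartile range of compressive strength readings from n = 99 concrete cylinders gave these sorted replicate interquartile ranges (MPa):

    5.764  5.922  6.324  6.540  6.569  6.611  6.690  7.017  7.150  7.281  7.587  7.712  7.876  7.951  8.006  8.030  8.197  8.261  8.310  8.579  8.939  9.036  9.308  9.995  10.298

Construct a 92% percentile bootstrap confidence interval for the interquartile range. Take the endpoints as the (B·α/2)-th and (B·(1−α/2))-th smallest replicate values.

α = 0.08; lower rank = 25 × 0.040 = 1; upper rank = 25 × 0.960 = 24.
The 1st smallest replicate is 5.764; the 24th is 9.995.

(5.764, 9.995)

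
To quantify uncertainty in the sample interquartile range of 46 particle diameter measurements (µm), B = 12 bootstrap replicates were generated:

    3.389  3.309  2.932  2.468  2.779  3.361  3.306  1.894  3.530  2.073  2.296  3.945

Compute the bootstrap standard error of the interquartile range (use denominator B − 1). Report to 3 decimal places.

SE* = 0.641

Bootstrap SE is the standard deviation of the 12 replicate interquartile ranges.
Mean of replicates: (3.389 + 3.309 + 2.932 + 2.468 + 2.779 + 3.361 + 3.306 + 1.894 + 3.530 + 2.073 + 2.296 + 3.945) / 12 = 35.2820 / 12 = 2.9402
Sum of squared deviations: (+0.4488)² + (+0.3688)² + (−0.0082)² + (−0.4722)² + (−0.1612)² + (+0.4208)² + (+0.3658)² + (−1.0462)² + (+0.5898)² + (−0.8672)² + (−0.6442)² + (+1.0048)² = 4.5164
Variance = 4.5164 / 11 = 0.4106
SE* = √0.4106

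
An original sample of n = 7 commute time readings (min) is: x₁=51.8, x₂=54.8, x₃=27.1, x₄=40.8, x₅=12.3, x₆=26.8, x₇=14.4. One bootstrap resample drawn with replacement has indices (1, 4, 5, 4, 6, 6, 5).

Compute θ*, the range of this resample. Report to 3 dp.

θ* = 39.500

Resample values: 51.8, 40.8, 12.3, 40.8, 26.8, 26.8, 12.3.
Range = 51.8 − 12.3 = 39.500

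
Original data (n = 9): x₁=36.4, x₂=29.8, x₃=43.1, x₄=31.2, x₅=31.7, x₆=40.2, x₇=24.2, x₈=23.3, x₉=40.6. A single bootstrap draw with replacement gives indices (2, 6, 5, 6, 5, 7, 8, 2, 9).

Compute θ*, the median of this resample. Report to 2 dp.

Resample values: 29.8, 40.2, 31.7, 40.2, 31.7, 24.2, 23.3, 29.8, 40.6.
Sorted: 23.3, 24.2, 29.8, 29.8, 31.7, 31.7, 40.2, 40.2, 40.6
Median = middle value = 31.70

θ* = 31.70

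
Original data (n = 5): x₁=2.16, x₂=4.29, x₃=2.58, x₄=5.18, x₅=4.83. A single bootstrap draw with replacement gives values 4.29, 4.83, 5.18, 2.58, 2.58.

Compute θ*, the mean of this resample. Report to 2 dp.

θ* = 3.89

Mean = (4.29 + 4.83 + 5.18 + 2.58 + 2.58) / 5 = 19.460 / 5 = 3.89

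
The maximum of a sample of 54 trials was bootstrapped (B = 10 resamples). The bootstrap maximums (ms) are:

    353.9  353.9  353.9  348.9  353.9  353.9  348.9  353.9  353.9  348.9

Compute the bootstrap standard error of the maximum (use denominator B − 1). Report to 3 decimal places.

Bootstrap SE is the standard deviation of the 10 replicate maximums.
Mean of replicates: (353.9 + 353.9 + 353.9 + 348.9 + 353.9 + 353.9 + 348.9 + 353.9 + 353.9 + 348.9) / 10 = 3524.0000 / 10 = 352.4000
Sum of squared deviations: (+1.5000)² + (+1.5000)² + (+1.5000)² + (−3.5000)² + (+1.5000)² + (+1.5000)² + (−3.5000)² + (+1.5000)² + (+1.5000)² + (−3.5000)² = 52.5000
Variance = 52.5000 / 9 = 5.8333
SE* = √5.8333

SE* = 2.415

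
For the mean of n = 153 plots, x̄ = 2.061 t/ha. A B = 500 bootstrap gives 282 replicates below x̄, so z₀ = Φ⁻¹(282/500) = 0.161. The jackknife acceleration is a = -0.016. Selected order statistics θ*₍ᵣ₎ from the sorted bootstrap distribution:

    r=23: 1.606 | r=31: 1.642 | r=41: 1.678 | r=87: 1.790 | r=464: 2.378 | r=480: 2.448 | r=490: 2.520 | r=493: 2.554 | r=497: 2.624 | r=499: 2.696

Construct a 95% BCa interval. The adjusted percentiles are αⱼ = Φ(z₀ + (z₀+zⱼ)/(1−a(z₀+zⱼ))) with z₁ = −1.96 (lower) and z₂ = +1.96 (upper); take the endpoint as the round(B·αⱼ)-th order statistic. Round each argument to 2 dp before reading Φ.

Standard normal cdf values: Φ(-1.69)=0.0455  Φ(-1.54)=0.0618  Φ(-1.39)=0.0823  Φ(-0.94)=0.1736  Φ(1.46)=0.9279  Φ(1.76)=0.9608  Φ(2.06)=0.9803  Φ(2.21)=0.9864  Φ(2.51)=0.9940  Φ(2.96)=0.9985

(1.606, 2.554)

Lower: z₀ + z₁ = 0.161 + (-1.960) = -1.799; 1 − a(z₀+z₁) = 1 − (-0.016)(-1.799) = 0.9712; argument = 0.161 + (-1.799)/0.9712 = -1.6913 → -1.69.
α₁ = Φ(-1.69) = 0.0455; rank = round(500 × 0.0455) = 23; θ*₍23₎ = 1.606.
Upper: z₀ + z₂ = 2.121; 1 − a(z₀+z₂) = 1.0339; argument = 2.2124 → 2.21; α₂ = 0.9864; rank = 493; θ*₍493₎ = 2.554.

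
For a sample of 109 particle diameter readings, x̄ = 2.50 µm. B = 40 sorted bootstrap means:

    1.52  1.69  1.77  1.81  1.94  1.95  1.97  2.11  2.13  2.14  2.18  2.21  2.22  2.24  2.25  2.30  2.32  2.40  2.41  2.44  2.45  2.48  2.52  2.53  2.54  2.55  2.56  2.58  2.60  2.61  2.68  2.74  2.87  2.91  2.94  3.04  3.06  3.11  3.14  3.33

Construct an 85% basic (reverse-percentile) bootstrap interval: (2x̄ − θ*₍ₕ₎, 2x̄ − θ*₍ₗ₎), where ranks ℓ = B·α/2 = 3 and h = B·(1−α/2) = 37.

(1.94, 3.23)

Percentile endpoints at ranks 3 and 37: θ*₍3₎ = 1.77, θ*₍37₎ = 3.06.
Basic interval reflects these around x̄:
  lower = 2 × 2.50 − 3.06 = 1.94
  upper = 2 × 2.50 − 1.77 = 3.23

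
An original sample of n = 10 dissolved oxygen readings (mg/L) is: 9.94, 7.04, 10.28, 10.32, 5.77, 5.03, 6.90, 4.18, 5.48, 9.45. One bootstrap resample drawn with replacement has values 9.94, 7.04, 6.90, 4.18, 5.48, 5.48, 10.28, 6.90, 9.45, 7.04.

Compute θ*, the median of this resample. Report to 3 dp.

θ* = 6.970

Sorted: 4.18, 5.48, 5.48, 6.90, 6.90, 7.04, 7.04, 9.45, 9.94, 10.28
Median = average of the two middle values = 6.970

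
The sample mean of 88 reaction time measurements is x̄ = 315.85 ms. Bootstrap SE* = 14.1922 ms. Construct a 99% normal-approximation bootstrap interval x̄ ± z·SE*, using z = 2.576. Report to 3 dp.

(279.291, 352.409)

Margin = 2.576 × 14.1922 = 36.5591
Interval: 315.85 ± 36.5591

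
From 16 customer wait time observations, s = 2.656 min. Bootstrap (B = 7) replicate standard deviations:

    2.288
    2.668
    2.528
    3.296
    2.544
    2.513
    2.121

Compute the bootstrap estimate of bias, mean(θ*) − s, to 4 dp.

mean(θ*) = (2.288 + 2.668 + 2.528 + 3.296 + 2.544 + 2.513 + 2.121) / 7 = 2.56543
bias = 2.56543 − 2.656

bias = −0.0906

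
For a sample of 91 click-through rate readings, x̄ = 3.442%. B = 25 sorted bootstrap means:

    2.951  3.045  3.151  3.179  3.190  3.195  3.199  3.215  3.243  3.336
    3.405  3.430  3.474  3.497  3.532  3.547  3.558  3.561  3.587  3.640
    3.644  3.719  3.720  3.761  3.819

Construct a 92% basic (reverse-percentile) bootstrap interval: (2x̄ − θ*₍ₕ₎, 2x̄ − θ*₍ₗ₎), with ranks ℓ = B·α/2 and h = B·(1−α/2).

(3.123, 3.933)

Percentile endpoints at ranks 1 and 24: θ*₍1₎ = 2.951, θ*₍24₎ = 3.761.
Basic interval reflects these around x̄:
  lower = 2 × 3.442 − 3.761 = 3.123
  upper = 2 × 3.442 − 2.951 = 3.933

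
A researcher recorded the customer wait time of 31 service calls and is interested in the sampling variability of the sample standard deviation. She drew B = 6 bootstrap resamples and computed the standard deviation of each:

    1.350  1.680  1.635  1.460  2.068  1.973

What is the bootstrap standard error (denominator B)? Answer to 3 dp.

SE* = 0.256

Bootstrap SE is the standard deviation of the 6 replicate standard deviations.
Mean of replicates: (1.350 + 1.680 + 1.635 + 1.460 + 2.068 + 1.973) / 6 = 10.1660 / 6 = 1.6943
Sum of squared deviations: (−0.3443)² + (−0.0143)² + (−0.0593)² + (−0.2343)² + (+0.3737)² + (+0.2787)² = 0.3945
Variance = 0.3945 / 6 = 0.0657
SE* = √0.0657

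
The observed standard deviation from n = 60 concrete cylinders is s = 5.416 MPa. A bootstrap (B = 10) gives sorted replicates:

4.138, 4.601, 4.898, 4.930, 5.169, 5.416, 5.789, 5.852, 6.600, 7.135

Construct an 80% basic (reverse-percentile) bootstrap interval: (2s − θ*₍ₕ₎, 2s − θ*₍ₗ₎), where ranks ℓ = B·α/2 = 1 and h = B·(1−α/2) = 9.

(4.232, 6.694)

Percentile endpoints at ranks 1 and 9: θ*₍1₎ = 4.138, θ*₍9₎ = 6.600.
Basic interval reflects these around s:
  lower = 2 × 5.416 − 6.600 = 4.232
  upper = 2 × 5.416 − 4.138 = 6.694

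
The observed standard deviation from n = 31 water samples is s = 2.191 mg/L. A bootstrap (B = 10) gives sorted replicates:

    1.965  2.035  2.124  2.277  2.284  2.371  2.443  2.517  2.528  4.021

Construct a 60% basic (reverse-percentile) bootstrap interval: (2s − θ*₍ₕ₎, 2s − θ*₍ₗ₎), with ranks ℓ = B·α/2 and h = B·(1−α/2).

(1.865, 2.347)

Percentile endpoints at ranks 2 and 8: θ*₍2₎ = 2.035, θ*₍8₎ = 2.517.
Basic interval reflects these around s:
  lower = 2 × 2.191 − 2.517 = 1.865
  upper = 2 × 2.191 − 2.035 = 2.347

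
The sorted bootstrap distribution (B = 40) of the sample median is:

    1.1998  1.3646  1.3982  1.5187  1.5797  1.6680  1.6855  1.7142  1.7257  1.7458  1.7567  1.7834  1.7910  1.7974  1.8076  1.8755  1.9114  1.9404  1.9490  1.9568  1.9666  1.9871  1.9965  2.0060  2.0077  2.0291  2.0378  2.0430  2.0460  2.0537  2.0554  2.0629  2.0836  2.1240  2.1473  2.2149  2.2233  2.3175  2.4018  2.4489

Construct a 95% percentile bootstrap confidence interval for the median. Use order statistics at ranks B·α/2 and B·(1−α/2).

(1.1998, 2.4018)

α = 0.05; lower rank = 40 × 0.025 = 1; upper rank = 40 × 0.975 = 39.
The 1st smallest replicate is 1.1998; the 39th is 2.4018.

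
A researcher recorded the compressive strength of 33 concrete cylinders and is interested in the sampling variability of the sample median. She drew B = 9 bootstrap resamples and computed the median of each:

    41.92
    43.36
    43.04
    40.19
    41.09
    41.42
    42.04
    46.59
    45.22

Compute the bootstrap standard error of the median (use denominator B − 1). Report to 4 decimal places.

SE* = 2.0485

Bootstrap SE is the standard deviation of the 9 replicate medians.
Mean of replicates: (41.92 + 43.36 + 43.04 + 40.19 + 41.09 + 41.42 + 42.04 + 46.59 + 45.22) / 9 = 384.87000 / 9 = 42.76333
Sum of squared deviations: (−0.84333)² + (+0.59667)² + (+0.27667)² + (−2.57333)² + (−1.67333)² + (−1.34333)² + (−0.72333)² + (+3.82667)² + (+2.45667)² = 33.57220
Variance = 33.57220 / 8 = 4.19653
SE* = √4.19653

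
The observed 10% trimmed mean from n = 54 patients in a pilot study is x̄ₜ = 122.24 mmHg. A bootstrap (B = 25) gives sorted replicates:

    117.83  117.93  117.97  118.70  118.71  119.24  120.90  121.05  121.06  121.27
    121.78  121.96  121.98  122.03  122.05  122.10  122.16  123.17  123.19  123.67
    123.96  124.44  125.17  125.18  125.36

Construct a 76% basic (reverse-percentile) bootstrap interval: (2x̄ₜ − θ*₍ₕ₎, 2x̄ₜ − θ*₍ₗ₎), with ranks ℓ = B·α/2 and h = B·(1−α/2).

Percentile endpoints at ranks 3 and 22: θ*₍3₎ = 117.97, θ*₍22₎ = 124.44.
Basic interval reflects these around x̄ₜ:
  lower = 2 × 122.24 − 124.44 = 120.04
  upper = 2 × 122.24 − 117.97 = 126.51

(120.04, 126.51)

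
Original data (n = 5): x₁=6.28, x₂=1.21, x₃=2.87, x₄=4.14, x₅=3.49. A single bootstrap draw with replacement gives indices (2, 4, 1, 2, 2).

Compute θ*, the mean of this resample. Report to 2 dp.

θ* = 2.81

Resample values: 1.21, 4.14, 6.28, 1.21, 1.21.
Mean = (1.21 + 4.14 + 6.28 + 1.21 + 1.21) / 5 = 14.050 / 5 = 2.81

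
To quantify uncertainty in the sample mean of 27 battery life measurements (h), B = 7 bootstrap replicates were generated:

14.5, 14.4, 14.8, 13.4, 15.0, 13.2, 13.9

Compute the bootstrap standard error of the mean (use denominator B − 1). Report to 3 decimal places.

Bootstrap SE is the standard deviation of the 7 replicate means.
Mean of replicates: (14.5 + 14.4 + 14.8 + 13.4 + 15.0 + 13.2 + 13.9) / 7 = 99.2000 / 7 = 14.1714
Sum of squared deviations: (+0.3286)² + (+0.2286)² + (+0.6286)² + (−0.7714)² + (+0.8286)² + (−0.9714)² + (−0.2714)² = 2.8543
Variance = 2.8543 / 6 = 0.4757
SE* = √0.4757

SE* = 0.690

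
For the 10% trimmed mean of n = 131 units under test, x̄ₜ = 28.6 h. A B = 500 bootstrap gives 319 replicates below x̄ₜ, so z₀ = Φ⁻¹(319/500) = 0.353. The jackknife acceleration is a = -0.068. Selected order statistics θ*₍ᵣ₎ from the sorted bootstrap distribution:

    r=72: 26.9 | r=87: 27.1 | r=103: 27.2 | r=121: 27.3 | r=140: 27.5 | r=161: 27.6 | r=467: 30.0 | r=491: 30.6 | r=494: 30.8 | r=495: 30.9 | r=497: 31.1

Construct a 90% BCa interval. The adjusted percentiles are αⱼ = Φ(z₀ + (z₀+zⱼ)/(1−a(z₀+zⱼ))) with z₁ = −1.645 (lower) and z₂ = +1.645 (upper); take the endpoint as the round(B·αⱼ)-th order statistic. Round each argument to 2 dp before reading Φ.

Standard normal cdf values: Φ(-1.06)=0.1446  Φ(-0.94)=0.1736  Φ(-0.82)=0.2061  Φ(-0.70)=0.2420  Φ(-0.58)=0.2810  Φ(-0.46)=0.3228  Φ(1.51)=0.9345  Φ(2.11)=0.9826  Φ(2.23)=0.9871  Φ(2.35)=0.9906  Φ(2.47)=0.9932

(26.9, 30.6)

Lower: z₀ + z₁ = 0.353 + (-1.645) = -1.292; 1 − a(z₀+z₁) = 1 − (-0.068)(-1.292) = 0.9121; argument = 0.353 + (-1.292)/0.9121 = -1.0634 → -1.06.
α₁ = Φ(-1.06) = 0.1446; rank = round(500 × 0.1446) = 72; θ*₍72₎ = 26.9.
Upper: z₀ + z₂ = 1.998; 1 − a(z₀+z₂) = 1.1359; argument = 2.1120 → 2.11; α₂ = 0.9826; rank = 491; θ*₍491₎ = 30.6.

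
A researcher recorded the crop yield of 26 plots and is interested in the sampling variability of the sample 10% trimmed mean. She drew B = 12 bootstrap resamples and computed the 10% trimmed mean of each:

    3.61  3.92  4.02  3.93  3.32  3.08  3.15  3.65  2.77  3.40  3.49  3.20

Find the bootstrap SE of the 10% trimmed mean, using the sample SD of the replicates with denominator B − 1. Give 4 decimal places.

Bootstrap SE is the standard deviation of the 12 replicate 10% trimmed means.
Mean of replicates: (3.61 + 3.92 + 4.02 + 3.93 + 3.32 + 3.08 + 3.15 + 3.65 + 2.77 + 3.40 + 3.49 + 3.20) / 12 = 41.54000 / 12 = 3.46167
Sum of squared deviations: (+0.14833)² + (+0.45833)² + (+0.55833)² + (+0.46833)² + (−0.14167)² + (−0.38167)² + (−0.31167)² + (+0.18833)² + (−0.69167)² + (−0.06167)² + (+0.02833)² + (−0.26167)² = 1.61297
Variance = 1.61297 / 11 = 0.14663
SE* = √0.14663

SE* = 0.3829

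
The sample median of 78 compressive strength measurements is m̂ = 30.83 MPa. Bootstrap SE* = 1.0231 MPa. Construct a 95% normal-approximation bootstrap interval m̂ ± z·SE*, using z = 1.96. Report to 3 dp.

Margin = 1.96 × 1.0231 = 2.0053
Interval: 30.83 ± 2.0053

(28.825, 32.835)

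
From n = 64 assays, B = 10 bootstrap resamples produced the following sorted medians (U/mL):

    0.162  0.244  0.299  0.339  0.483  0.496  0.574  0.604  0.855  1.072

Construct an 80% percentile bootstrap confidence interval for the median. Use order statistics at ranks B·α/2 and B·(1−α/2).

α = 0.20; lower rank = 10 × 0.100 = 1; upper rank = 10 × 0.900 = 9.
The 1st smallest replicate is 0.162; the 9th is 0.855.

(0.162, 0.855)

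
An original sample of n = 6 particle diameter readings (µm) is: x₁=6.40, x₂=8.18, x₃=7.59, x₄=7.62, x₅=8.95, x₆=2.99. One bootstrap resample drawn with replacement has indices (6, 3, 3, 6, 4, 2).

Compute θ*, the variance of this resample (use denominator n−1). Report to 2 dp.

Resample values: 2.99, 7.59, 7.59, 2.99, 7.62, 8.18.
Mean = 6.1600; sum of squared deviations = 30.3996
s² = 30.3996 / 5 = 6.0799

θ* = 6.08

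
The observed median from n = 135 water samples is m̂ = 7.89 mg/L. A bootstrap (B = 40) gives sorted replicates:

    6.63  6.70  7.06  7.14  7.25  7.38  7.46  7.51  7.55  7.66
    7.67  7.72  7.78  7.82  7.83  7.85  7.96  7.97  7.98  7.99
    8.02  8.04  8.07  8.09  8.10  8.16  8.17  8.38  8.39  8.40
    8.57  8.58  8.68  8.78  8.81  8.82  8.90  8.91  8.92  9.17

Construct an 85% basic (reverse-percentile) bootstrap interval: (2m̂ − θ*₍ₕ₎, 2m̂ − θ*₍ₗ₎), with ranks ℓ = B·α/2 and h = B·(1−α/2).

(6.88, 8.72)

Percentile endpoints at ranks 3 and 37: θ*₍3₎ = 7.06, θ*₍37₎ = 8.90.
Basic interval reflects these around m̂:
  lower = 2 × 7.89 − 8.90 = 6.88
  upper = 2 × 7.89 − 7.06 = 8.72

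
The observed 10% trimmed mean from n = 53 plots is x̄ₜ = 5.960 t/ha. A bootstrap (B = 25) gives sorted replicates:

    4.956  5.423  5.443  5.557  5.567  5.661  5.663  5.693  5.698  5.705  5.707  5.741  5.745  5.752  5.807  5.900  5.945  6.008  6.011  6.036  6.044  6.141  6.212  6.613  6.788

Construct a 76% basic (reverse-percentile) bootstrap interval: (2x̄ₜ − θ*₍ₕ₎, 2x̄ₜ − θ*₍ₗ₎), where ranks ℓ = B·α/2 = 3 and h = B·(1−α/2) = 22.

Percentile endpoints at ranks 3 and 22: θ*₍3₎ = 5.443, θ*₍22₎ = 6.141.
Basic interval reflects these around x̄ₜ:
  lower = 2 × 5.960 − 6.141 = 5.779
  upper = 2 × 5.960 − 5.443 = 6.477

(5.779, 6.477)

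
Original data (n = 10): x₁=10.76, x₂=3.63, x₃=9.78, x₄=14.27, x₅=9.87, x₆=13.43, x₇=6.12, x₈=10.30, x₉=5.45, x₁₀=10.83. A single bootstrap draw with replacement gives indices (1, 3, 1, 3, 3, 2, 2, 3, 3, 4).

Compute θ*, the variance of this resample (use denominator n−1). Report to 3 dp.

Resample values: 10.76, 9.78, 10.76, 9.78, 9.78, 3.63, 3.63, 9.78, 9.78, 14.27.
Mean = 9.1950; sum of squared deviations = 94.3036
s² = 94.3036 / 9 = 10.4782

θ* = 10.478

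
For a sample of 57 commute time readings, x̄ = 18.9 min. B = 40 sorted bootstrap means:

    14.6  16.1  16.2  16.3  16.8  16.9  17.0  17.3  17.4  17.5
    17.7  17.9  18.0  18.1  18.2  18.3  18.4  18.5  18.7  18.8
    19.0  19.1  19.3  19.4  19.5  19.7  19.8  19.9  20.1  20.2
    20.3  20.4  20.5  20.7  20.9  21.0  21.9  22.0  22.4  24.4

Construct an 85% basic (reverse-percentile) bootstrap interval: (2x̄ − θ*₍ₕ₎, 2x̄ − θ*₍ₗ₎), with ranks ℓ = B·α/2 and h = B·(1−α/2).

(15.9, 21.6)

Percentile endpoints at ranks 3 and 37: θ*₍3₎ = 16.2, θ*₍37₎ = 21.9.
Basic interval reflects these around x̄:
  lower = 2 × 18.9 − 21.9 = 15.9
  upper = 2 × 18.9 − 16.2 = 21.6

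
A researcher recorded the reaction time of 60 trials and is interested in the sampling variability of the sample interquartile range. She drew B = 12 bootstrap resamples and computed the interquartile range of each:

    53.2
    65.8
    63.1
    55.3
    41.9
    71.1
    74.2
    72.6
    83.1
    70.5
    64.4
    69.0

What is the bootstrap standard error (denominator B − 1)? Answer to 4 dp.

SE* = 10.9692

Bootstrap SE is the standard deviation of the 12 replicate interquartile ranges.
Mean of replicates: (53.2 + 65.8 + 63.1 + 55.3 + 41.9 + 71.1 + 74.2 + 72.6 + 83.1 + 70.5 + 64.4 + 69.0) / 12 = 784.20000 / 12 = 65.35000
Sum of squared deviations: (−12.15000)² + (+0.45000)² + (−2.25000)² + (−10.05000)² + (−23.45000)² + (+5.75000)² + (+8.85000)² + (+7.25000)² + (+17.75000)² + (+5.15000)² + (−0.95000)² + (+3.65000)² = 1323.55000
Variance = 1323.55000 / 11 = 120.32273
SE* = √120.32273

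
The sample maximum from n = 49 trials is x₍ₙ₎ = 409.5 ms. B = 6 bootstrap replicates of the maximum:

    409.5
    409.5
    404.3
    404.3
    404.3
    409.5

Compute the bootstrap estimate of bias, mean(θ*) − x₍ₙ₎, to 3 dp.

mean(θ*) = (409.5 + 409.5 + 404.3 + 404.3 + 404.3 + 409.5) / 6 = 406.9000
bias = 406.9000 − 409.5

bias = −2.600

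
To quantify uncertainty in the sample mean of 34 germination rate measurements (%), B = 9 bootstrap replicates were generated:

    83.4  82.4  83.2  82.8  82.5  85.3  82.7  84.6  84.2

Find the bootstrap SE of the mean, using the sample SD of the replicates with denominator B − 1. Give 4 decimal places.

SE* = 1.0224

Bootstrap SE is the standard deviation of the 9 replicate means.
Mean of replicates: (83.4 + 82.4 + 83.2 + 82.8 + 82.5 + 85.3 + 82.7 + 84.6 + 84.2) / 9 = 751.10000 / 9 = 83.45556
Sum of squared deviations: (−0.05556)² + (−1.05556)² + (−0.25556)² + (−0.65556)² + (−0.95556)² + (+1.84444)² + (−0.75556)² + (+1.14444)² + (+0.74444)² = 8.36222
Variance = 8.36222 / 8 = 1.04528
SE* = √1.04528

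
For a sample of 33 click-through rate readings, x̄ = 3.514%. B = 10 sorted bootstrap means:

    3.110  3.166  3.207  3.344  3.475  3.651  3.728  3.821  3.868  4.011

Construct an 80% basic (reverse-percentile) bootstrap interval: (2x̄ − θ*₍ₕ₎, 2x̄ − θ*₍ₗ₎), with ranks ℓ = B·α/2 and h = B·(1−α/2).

Percentile endpoints at ranks 1 and 9: θ*₍1₎ = 3.110, θ*₍9₎ = 3.868.
Basic interval reflects these around x̄:
  lower = 2 × 3.514 − 3.868 = 3.160
  upper = 2 × 3.514 − 3.110 = 3.918

(3.160, 3.918)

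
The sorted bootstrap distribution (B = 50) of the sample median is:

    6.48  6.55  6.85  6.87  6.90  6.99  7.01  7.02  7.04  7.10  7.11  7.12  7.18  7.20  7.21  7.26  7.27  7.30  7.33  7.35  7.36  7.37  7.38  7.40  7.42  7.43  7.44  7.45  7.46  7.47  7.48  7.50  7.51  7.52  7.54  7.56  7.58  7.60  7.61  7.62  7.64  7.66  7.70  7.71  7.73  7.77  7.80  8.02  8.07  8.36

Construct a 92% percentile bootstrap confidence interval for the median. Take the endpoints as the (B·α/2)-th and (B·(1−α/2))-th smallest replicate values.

α = 0.08; lower rank = 50 × 0.040 = 2; upper rank = 50 × 0.960 = 48.
The 2nd smallest replicate is 6.55; the 48th is 8.02.

(6.55, 8.02)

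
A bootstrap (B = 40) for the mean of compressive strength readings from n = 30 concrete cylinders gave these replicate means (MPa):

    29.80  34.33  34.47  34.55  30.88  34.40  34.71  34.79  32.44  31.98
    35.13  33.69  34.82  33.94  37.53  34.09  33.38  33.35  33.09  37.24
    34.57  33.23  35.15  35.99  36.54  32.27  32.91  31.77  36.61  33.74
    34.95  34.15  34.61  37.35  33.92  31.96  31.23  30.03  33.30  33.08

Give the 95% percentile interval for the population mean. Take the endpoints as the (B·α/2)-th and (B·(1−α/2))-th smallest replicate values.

Sorted replicates: 29.80, 30.03, 30.88, 31.23, 31.77, 31.96, 31.98, 32.27, 32.44, 32.91, 33.08, 33.09, 33.23, 33.30, 33.35, 33.38, 33.69, 33.74, 33.92, 33.94, 34.09, 34.15, 34.33, 34.40, 34.47, 34.55, 34.57, 34.61, 34.71, 34.79, 34.82, 34.95, 35.13, 35.15, 35.99, 36.54, 36.61, 37.24, 37.35, 37.53
α = 0.05; lower rank = 40 × 0.025 = 1; upper rank = 40 × 0.975 = 39.
The 1st smallest replicate is 29.80; the 39th is 37.35.

(29.80, 37.35)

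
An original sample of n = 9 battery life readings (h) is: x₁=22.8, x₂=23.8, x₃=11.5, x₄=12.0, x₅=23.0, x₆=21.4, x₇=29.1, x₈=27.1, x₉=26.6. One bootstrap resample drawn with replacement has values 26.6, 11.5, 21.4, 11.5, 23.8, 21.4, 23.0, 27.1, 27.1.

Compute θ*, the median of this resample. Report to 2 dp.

θ* = 23.00

Sorted: 11.5, 11.5, 21.4, 21.4, 23.0, 23.8, 26.6, 27.1, 27.1
Median = middle value = 23.00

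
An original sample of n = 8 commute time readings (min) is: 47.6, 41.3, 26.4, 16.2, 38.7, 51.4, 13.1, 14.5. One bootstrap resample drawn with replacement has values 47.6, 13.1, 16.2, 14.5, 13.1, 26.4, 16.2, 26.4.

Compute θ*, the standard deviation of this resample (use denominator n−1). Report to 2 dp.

Mean = 21.6875; sum of squared deviations = 975.2488
s² = 975.2488 / 7 = 139.3213
s = √139.3213 = 11.80

θ* = 11.80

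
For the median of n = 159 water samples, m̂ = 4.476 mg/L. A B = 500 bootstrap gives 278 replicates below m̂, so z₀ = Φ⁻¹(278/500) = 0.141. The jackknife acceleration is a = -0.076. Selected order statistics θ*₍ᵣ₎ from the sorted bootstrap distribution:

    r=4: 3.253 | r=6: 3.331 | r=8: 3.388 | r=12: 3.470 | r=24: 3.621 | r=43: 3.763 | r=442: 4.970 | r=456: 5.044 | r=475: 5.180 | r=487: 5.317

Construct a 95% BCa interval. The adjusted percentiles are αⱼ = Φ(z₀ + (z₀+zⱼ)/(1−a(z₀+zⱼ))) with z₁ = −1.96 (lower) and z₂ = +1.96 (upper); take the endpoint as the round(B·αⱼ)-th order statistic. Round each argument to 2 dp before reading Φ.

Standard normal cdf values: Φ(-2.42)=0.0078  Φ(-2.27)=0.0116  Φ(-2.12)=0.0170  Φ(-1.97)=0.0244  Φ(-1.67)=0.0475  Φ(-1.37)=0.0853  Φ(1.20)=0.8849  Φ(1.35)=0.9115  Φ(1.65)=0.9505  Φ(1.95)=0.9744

(3.470, 5.317)

Lower: z₀ + z₁ = 0.141 + (-1.960) = -1.819; 1 − a(z₀+z₁) = 1 − (-0.076)(-1.819) = 0.8618; argument = 0.141 + (-1.819)/0.8618 = -1.9698 → -1.97.
α₁ = Φ(-1.97) = 0.0244; rank = round(500 × 0.0244) = 12; θ*₍12₎ = 3.470.
Upper: z₀ + z₂ = 2.101; 1 − a(z₀+z₂) = 1.1597; argument = 1.9527 → 1.95; α₂ = 0.9744; rank = 487; θ*₍487₎ = 5.317.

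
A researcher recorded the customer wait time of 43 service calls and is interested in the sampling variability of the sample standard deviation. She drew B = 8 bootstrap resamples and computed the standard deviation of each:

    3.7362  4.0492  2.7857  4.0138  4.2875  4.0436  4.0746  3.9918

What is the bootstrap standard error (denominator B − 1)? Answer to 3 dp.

Bootstrap SE is the standard deviation of the 8 replicate standard deviations.
Mean of replicates: (3.7362 + 4.0492 + 2.7857 + 4.0138 + 4.2875 + 4.0436 + 4.0746 + 3.9918) / 8 = 30.98240 / 8 = 3.87280
Sum of squared deviations: (−0.13660)² + (+0.17640)² + (−1.08710)² + (+0.14100)² + (+0.41470)² + (+0.17080)² + (+0.20180)² + (+0.11900)² = 1.50748
Variance = 1.50748 / 7 = 0.21535
SE* = √0.21535

SE* = 0.464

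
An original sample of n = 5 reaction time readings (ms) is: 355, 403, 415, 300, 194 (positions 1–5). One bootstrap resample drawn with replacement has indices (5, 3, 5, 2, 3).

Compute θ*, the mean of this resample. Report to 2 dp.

θ* = 324.20

Resample values: 194, 415, 194, 403, 415.
Mean = (194 + 415 + 194 + 403 + 415) / 5 = 1621.0 / 5 = 324.20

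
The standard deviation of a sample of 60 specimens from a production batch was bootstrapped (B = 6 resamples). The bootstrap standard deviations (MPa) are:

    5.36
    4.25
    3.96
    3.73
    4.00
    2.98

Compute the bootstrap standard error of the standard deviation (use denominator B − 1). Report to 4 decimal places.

Bootstrap SE is the standard deviation of the 6 replicate standard deviations.
Mean of replicates: (5.36 + 4.25 + 3.96 + 3.73 + 4.00 + 2.98) / 6 = 24.28000 / 6 = 4.04667
Sum of squared deviations: (+1.31333)² + (+0.20333)² + (−0.08667)² + (−0.31667)² + (−0.04667)² + (−1.06667)² = 3.01393
Variance = 3.01393 / 5 = 0.60279
SE* = √0.60279

SE* = 0.7764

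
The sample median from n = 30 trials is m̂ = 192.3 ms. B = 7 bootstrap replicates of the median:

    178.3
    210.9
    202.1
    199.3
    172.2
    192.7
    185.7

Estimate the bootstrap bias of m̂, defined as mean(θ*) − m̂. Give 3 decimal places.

mean(θ*) = (178.3 + 210.9 + 202.1 + 199.3 + 172.2 + 192.7 + 185.7) / 7 = 191.6000
bias = 191.6000 − 192.3

bias = −0.700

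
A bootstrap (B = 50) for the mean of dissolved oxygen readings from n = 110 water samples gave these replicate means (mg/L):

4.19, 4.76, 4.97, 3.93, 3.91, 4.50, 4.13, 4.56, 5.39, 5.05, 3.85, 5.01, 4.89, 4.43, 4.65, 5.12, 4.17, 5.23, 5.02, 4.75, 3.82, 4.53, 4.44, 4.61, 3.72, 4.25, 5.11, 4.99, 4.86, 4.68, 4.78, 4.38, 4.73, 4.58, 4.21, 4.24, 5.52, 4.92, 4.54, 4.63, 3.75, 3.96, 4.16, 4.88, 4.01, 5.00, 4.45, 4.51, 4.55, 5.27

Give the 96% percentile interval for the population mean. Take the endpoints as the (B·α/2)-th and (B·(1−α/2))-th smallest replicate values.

(3.72, 5.39)

Sorted replicates: 3.72, 3.75, 3.82, 3.85, 3.91, 3.93, 3.96, 4.01, 4.13, 4.16, 4.17, 4.19, 4.21, 4.24, 4.25, 4.38, 4.43, 4.44, 4.45, 4.50, 4.51, 4.53, 4.54, 4.55, 4.56, 4.58, 4.61, 4.63, 4.65, 4.68, 4.73, 4.75, 4.76, 4.78, 4.86, 4.88, 4.89, 4.92, 4.97, 4.99, 5.00, 5.01, 5.02, 5.05, 5.11, 5.12, 5.23, 5.27, 5.39, 5.52
α = 0.04; lower rank = 50 × 0.020 = 1; upper rank = 50 × 0.980 = 49.
The 1st smallest replicate is 3.72; the 49th is 5.39.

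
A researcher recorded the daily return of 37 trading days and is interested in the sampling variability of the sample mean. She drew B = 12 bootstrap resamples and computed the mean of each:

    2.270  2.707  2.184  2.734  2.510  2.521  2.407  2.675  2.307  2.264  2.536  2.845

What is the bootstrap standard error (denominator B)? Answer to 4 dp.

Bootstrap SE is the standard deviation of the 12 replicate means.
Mean of replicates: (2.270 + 2.707 + 2.184 + 2.734 + 2.510 + 2.521 + 2.407 + 2.675 + 2.307 + 2.264 + 2.536 + 2.845) / 12 = 29.96000 / 12 = 2.49667
Sum of squared deviations: (−0.22667)² + (+0.21033)² + (−0.31267)² + (+0.23733)² + (+0.01333)² + (+0.02433)² + (−0.08967)² + (+0.17833)² + (−0.18967)² + (−0.23267)² + (+0.03933)² + (+0.34833)² = 0.50331
Variance = 0.50331 / 12 = 0.04194
SE* = √0.04194

SE* = 0.2048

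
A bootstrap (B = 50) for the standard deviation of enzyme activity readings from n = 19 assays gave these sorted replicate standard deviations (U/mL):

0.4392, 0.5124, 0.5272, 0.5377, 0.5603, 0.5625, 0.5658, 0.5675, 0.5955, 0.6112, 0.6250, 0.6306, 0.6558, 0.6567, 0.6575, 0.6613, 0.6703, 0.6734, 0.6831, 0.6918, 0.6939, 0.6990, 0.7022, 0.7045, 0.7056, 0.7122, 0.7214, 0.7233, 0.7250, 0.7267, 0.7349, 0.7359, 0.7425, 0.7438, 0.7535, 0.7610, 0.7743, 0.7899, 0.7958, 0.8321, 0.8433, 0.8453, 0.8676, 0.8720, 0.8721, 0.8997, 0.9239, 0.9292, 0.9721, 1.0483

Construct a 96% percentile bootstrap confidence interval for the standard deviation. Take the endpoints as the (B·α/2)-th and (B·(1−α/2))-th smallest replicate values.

α = 0.04; lower rank = 50 × 0.020 = 1; upper rank = 50 × 0.980 = 49.
The 1st smallest replicate is 0.4392; the 49th is 0.9721.

(0.4392, 0.9721)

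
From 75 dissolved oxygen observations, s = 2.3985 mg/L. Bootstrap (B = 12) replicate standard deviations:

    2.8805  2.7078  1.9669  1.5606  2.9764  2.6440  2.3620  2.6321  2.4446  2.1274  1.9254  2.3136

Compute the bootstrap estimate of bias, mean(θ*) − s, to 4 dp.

mean(θ*) = (2.8805 + 2.7078 + 1.9669 + 1.5606 + 2.9764 + 2.6440 + 2.3620 + 2.6321 + 2.4446 + 2.1274 + 1.9254 + 2.3136) / 12 = 2.37844
bias = 2.37844 − 2.3985

bias = −0.0201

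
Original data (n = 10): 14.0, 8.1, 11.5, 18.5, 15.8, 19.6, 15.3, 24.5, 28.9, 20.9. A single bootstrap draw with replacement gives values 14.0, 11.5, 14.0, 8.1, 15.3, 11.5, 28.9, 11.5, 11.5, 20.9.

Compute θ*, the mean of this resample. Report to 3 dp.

Mean = (14.0 + 11.5 + 14.0 + 8.1 + 15.3 + 11.5 + 28.9 + 11.5 + 11.5 + 20.9) / 10 = 147.20 / 10 = 14.720

θ* = 14.720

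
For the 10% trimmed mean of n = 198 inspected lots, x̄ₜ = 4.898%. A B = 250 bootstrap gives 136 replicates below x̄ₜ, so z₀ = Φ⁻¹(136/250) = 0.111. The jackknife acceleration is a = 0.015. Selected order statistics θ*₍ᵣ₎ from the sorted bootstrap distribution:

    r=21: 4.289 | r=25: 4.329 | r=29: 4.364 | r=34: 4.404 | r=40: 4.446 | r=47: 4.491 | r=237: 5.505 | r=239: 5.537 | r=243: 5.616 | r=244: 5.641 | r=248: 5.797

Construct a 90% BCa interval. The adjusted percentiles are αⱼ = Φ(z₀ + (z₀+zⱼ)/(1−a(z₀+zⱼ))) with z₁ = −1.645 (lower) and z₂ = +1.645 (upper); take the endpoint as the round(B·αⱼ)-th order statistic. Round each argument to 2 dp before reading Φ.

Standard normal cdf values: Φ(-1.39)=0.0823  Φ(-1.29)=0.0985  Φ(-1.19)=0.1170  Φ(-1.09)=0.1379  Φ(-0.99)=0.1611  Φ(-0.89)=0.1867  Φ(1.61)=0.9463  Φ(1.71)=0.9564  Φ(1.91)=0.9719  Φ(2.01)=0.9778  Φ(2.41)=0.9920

(4.289, 5.616)

Lower: z₀ + z₁ = 0.111 + (-1.645) = -1.534; 1 − a(z₀+z₁) = 1 − (0.015)(-1.534) = 1.0230; argument = 0.111 + (-1.534)/1.0230 = -1.3885 → -1.39.
α₁ = Φ(-1.39) = 0.0823; rank = round(250 × 0.0823) = 21; θ*₍21₎ = 4.289.
Upper: z₀ + z₂ = 1.756; 1 − a(z₀+z₂) = 0.9737; argument = 1.9145 → 1.91; α₂ = 0.9719; rank = 243; θ*₍243₎ = 5.616.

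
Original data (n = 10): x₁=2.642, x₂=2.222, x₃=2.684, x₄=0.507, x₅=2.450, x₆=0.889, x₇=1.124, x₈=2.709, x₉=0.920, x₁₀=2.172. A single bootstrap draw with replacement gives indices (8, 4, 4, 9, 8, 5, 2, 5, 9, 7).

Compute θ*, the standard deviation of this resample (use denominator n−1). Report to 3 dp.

Resample values: 2.709, 0.507, 0.507, 0.920, 2.709, 2.450, 2.222, 2.450, 0.920, 1.124.
Mean = 1.6518; sum of squared deviations = 7.8055
s² = 7.8055 / 9 = 0.8673
s = √0.8673 = 0.931

θ* = 0.931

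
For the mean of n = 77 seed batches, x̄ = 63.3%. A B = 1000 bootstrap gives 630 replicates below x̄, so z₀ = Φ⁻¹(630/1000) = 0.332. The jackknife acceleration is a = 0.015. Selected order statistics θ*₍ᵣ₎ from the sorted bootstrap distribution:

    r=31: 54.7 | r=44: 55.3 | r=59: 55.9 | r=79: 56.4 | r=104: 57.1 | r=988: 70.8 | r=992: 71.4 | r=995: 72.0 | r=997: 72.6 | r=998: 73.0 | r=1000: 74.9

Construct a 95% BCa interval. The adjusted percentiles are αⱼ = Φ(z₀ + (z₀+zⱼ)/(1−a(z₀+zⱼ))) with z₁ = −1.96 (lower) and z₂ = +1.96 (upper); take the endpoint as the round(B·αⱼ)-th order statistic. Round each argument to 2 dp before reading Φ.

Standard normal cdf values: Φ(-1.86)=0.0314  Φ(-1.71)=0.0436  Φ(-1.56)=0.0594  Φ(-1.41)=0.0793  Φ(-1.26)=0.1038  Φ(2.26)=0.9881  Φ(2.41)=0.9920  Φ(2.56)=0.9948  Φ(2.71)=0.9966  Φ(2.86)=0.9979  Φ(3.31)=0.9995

(57.1, 72.6)

Lower: z₀ + z₁ = 0.332 + (-1.960) = -1.628; 1 − a(z₀+z₁) = 1 − (0.015)(-1.628) = 1.0244; argument = 0.332 + (-1.628)/1.0244 = -1.2572 → -1.26.
α₁ = Φ(-1.26) = 0.1038; rank = round(1000 × 0.1038) = 104; θ*₍104₎ = 57.1.
Upper: z₀ + z₂ = 2.292; 1 − a(z₀+z₂) = 0.9656; argument = 2.7056 → 2.71; α₂ = 0.9966; rank = 997; θ*₍997₎ = 72.6.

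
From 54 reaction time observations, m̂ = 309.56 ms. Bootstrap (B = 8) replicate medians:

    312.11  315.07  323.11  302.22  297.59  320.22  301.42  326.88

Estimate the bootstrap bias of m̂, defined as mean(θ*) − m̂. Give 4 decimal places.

mean(θ*) = (312.11 + 315.07 + 323.11 + 302.22 + 297.59 + 320.22 + 301.42 + 326.88) / 8 = 312.32750
bias = 312.32750 − 309.56

bias = +2.7675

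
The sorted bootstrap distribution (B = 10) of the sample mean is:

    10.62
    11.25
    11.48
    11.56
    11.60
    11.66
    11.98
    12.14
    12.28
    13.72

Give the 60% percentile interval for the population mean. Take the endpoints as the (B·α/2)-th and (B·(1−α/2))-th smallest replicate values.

α = 0.40; lower rank = 10 × 0.200 = 2; upper rank = 10 × 0.800 = 8.
The 2nd smallest replicate is 11.25; the 8th is 12.14.

(11.25, 12.14)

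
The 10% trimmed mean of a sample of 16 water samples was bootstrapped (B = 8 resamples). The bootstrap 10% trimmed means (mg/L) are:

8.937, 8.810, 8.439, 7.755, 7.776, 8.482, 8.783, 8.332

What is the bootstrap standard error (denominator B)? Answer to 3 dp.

Bootstrap SE is the standard deviation of the 8 replicate 10% trimmed means.
Mean of replicates: (8.937 + 8.810 + 8.439 + 7.755 + 7.776 + 8.482 + 8.783 + 8.332) / 8 = 67.3140 / 8 = 8.4142
Sum of squared deviations: (+0.5228)² + (+0.3958)² + (+0.0248)² + (−0.6592)² + (−0.6382)² + (+0.0678)² + (+0.3688)² + (−0.0822)² = 1.4198
Variance = 1.4198 / 8 = 0.1775
SE* = √0.1775

SE* = 0.421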